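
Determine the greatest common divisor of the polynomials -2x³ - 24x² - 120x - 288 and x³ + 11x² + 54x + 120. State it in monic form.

Apply the Euclidean algorithm:
  -2x³ - 24x² - 120x - 288 = (-2)(x³ + 11x² + 54x + 120) + (-2x² - 12x - 48)
  x³ + 11x² + 54x + 120 = (-(1/2)x - 5/2)(-2x² - 12x - 48) + (0)
Last nonzero remainder: -2x² - 12x - 48. Dividing through by -2 gives the monic gcd x² + 6x + 24.

x² + 6x + 24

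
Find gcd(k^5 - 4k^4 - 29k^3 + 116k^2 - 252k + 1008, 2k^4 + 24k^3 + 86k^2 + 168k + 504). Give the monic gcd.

k^3 + 6k^2 + 7k + 42

By polynomial division,
  k^5 - 4k^4 - 29k^3 + 116k^2 - 252k + 1008 = ((1/2)k - 8)(2k^4 + 24k^3 + 86k^2 + 168k + 504) + (120k^3 + 720k^2 + 840k + 5040)
  2k^4 + 24k^3 + 86k^2 + 168k + 504 = ((1/60)k + 1/10)(120k^3 + 720k^2 + 840k + 5040) + (0)
Last nonzero remainder: 120k^3 + 720k^2 + 840k + 5040. Dividing through by 120 gives the monic gcd k^3 + 6k^2 + 7k + 42.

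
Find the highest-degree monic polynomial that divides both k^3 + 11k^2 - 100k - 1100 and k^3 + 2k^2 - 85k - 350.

k - 10

By polynomial division,
  k^3 + 11k^2 - 100k - 1100 = (k^3 + 2k^2 - 85k - 350) + (9k^2 - 15k - 750)
  k^3 + 2k^2 - 85k - 350 = ((1/9)k + 11/27)(9k^2 - 15k - 750) + ((40/9)k - 400/9)
  9k^2 - 15k - 750 = ((81/40)k + 135/8)((40/9)k - 400/9) + (0)
Last nonzero remainder: (40/9)k - 400/9. Dividing through by 40/9 gives the monic gcd k - 10.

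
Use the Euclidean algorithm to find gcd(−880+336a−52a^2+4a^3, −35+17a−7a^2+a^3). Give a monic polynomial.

−5+a

Apply the Euclidean algorithm:
  4a^3−52a^2+336a−880 = (4)(a^3−7a^2+17a−35) + (−24a^2+268a−740)
  a^3−7a^2+17a−35 = (−(1/24)a−25/144)(−24a^2+268a−740) + ((1177/36)a−5885/36)
  −24a^2+268a−740 = (−(864/1177)a+5328/1177)((1177/36)a−5885/36) + (0)
Last nonzero remainder: (1177/36)a−5885/36. Dividing through by 1177/36 gives the monic gcd a−5.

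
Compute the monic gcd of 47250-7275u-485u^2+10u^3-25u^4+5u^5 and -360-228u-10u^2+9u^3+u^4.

Repeated division with remainder:
  5u^5-25u^4+10u^3-485u^2-7275u+47250 = (5u-70)(u^4+9u^3-10u^2-228u-360) + (690u^3-45u^2-21435u+22050)
  u^4+9u^3-10u^2-228u-360 = ((1/690)u+139/10580)(690u^3-45u^2-21435u+22050) + ((45825/2116)u^2+(45825/2116)u-687375/1058)
  690u^3-45u^2-21435u+22050 = ((97336/3055)u-103684/3055)((45825/2116)u^2+(45825/2116)u-687375/1058) + (0)
Last nonzero remainder: (45825/2116)u^2+(45825/2116)u-687375/1058. Dividing through by 45825/2116 gives the monic gcd u^2+u-30.

-30+u+u^2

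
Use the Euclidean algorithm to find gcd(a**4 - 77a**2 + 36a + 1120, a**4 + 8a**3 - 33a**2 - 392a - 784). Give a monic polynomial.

Euclidean algorithm in ℚ[a]:
  a**4 - 77a**2 + 36a + 1120 = (a**4 + 8a**3 - 33a**2 - 392a - 784) + (-8a**3 - 44a**2 + 428a + 1904)
  a**4 + 8a**3 - 33a**2 - 392a - 784 = (-(1/8)a - 5/16)(-8a**3 - 44a**2 + 428a + 1904) + ((27/4)a**2 - (81/4)a - 189)
  -8a**3 - 44a**2 + 428a + 1904 = (-(32/27)a - 272/27)((27/4)a**2 - (81/4)a - 189) + (0)
Last nonzero remainder: (27/4)a**2 - (81/4)a - 189. Dividing through by 27/4 gives the monic gcd a**2 - 3a - 28.

a**2 - 3a - 28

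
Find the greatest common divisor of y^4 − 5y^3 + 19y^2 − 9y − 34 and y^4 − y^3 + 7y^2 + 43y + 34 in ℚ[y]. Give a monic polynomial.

y^3 − 3y^2 + 13y + 17

Apply the Euclidean algorithm:
  y^4 − 5y^3 + 19y^2 − 9y − 34 = (y^4 − y^3 + 7y^2 + 43y + 34) + (−4y^3 + 12y^2 − 52y − 68)
  y^4 − y^3 + 7y^2 + 43y + 34 = (−(1/4)y − 1/2)(−4y^3 + 12y^2 − 52y − 68) + (0)
Last nonzero remainder: −4y^3 + 12y^2 − 52y − 68. Dividing through by −4 gives the monic gcd y^3 − 3y^2 + 13y + 17.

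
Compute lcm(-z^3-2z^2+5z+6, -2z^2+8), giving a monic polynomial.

z^4+4z^3-z^2-16z-12

Euclidean algorithm in ℚ[z]:
  -z^3-2z^2+5z+6 = ((1/2)z+1)(-2z^2+8) + (z-2)
  -2z^2+8 = (-2z-4)(z-2) + (0)
The last nonzero remainder z-2 is already monic.
Then lcm(f, g) = f·g / gcd(f, g); expanding and making the result monic gives the answer.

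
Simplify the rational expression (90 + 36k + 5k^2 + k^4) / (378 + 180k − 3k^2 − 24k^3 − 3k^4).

(−15 + 4k − k^2)/(−63 + 12k + 3k^2)

Apply the Euclidean algorithm:
  k^4 + 5k^2 + 36k + 90 = (−1/3)(−3k^4 − 24k^3 − 3k^2 + 180k + 378) + (−8k^3 + 4k^2 + 96k + 216)
  −3k^4 − 24k^3 − 3k^2 + 180k + 378 = ((3/8)k + 51/16)(−8k^3 + 4k^2 + 96k + 216) + (−(207/4)k^2 − 207k − 621/2)
  −8k^3 + 4k^2 + 96k + 216 = ((32/207)k − 16/23)(−(207/4)k^2 − 207k − 621/2) + (0)
Last nonzero remainder: −(207/4)k^2 − 207k − 621/2. Dividing through by −207/4 gives the monic gcd k^2 + 4k + 6.
Cancel k^2 + 4k + 6 from numerator and denominator to get the reduced form.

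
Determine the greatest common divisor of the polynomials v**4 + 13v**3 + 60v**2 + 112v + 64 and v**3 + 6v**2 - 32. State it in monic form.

By polynomial division,
  v**4 + 13v**3 + 60v**2 + 112v + 64 = (v + 7)(v**3 + 6v**2 - 32) + (18v**2 + 144v + 288)
  v**3 + 6v**2 - 32 = ((1/18)v - 1/9)(18v**2 + 144v + 288) + (0)
Last nonzero remainder: 18v**2 + 144v + 288. Dividing through by 18 gives the monic gcd v**2 + 8v + 16.

v**2 + 8v + 16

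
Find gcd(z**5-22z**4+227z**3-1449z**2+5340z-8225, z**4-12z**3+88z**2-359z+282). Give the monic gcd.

Apply the Euclidean algorithm:
  z**5-22z**4+227z**3-1449z**2+5340z-8225 = (z-10)(z**4-12z**3+88z**2-359z+282) + (19z**3-210z**2+1468z-5405)
  z**4-12z**3+88z**2-359z+282 = ((1/19)z-18/361)(19z**3-210z**2+1468z-5405) + ((96/361)z**2-(480/361)z+4512/361)
  19z**3-210z**2+1468z-5405 = ((6859/96)z-41515/96)((96/361)z**2-(480/361)z+4512/361) + (0)
Last nonzero remainder: (96/361)z**2-(480/361)z+4512/361. Dividing through by 96/361 gives the monic gcd z**2-5z+47.

z**2-5z+47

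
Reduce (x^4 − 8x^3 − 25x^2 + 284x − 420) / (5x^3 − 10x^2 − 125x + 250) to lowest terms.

Repeated division with remainder:
  x^4 − 8x^3 − 25x^2 + 284x − 420 = ((1/5)x − 6/5)(5x^3 − 10x^2 − 125x + 250) + (−12x^2 + 84x − 120)
  5x^3 − 10x^2 − 125x + 250 = (−(5/12)x − 25/12)(−12x^2 + 84x − 120) + (0)
Last nonzero remainder: −12x^2 + 84x − 120. Dividing through by −12 gives the monic gcd x^2 − 7x + 10.
Cancel x^2 − 7x + 10 from numerator and denominator to get the reduced form.

(x^2 − x − 42)/(5x + 25)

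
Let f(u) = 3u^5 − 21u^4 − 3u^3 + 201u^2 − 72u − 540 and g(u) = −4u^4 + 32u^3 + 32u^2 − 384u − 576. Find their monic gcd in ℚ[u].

u^2 + 4u + 4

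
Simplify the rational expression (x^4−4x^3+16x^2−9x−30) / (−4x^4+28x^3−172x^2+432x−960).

Apply the Euclidean algorithm:
  x^4−4x^3+16x^2−9x−30 = (−1/4)(−4x^4+28x^3−172x^2+432x−960) + (3x^3−27x^2+99x−270)
  −4x^4+28x^3−172x^2+432x−960 = (−(4/3)x−8/3)(3x^3−27x^2+99x−270) + (−112x^2+336x−1680)
  3x^3−27x^2+99x−270 = (−(3/112)x+9/56)(−112x^2+336x−1680) + (0)
Last nonzero remainder: −112x^2+336x−1680. Dividing through by −112 gives the monic gcd x^2−3x+15.
Cancel x^2−3x+15 from numerator and denominator to get the reduced form.

(−x^2+x+2)/(4x^2−16x+64)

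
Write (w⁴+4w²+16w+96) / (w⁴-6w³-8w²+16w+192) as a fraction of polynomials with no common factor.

(w²-4w+12)/(w²-10w+24)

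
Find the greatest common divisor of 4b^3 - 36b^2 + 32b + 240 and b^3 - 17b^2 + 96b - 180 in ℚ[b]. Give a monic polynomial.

b^2 - 11b + 30

By polynomial division,
  4b^3 - 36b^2 + 32b + 240 = (4)(b^3 - 17b^2 + 96b - 180) + (32b^2 - 352b + 960)
  b^3 - 17b^2 + 96b - 180 = ((1/32)b - 3/16)(32b^2 - 352b + 960) + (0)
Last nonzero remainder: 32b^2 - 352b + 960. Dividing through by 32 gives the monic gcd b^2 - 11b + 30.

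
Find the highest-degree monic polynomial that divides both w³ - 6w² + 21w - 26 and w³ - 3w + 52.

w² - 4w + 13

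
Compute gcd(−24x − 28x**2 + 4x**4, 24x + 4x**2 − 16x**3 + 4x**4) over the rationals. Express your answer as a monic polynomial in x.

−3x − 2x**2 + x**3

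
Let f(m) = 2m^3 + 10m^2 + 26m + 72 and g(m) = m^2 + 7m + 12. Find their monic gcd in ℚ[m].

m + 4

Euclidean algorithm in ℚ[m]:
  2m^3 + 10m^2 + 26m + 72 = (2m - 4)(m^2 + 7m + 12) + (30m + 120)
  m^2 + 7m + 12 = ((1/30)m + 1/10)(30m + 120) + (0)
Last nonzero remainder: 30m + 120. Dividing through by 30 gives the monic gcd m + 4.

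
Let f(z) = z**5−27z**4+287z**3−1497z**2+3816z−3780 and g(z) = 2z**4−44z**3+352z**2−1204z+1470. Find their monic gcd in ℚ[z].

z**3−15z**2+71z−105

Euclidean algorithm in ℚ[z]:
  z**5−27z**4+287z**3−1497z**2+3816z−3780 = ((1/2)z−5/2)(2z**4−44z**3+352z**2−1204z+1470) + (z**3−15z**2+71z−105)
  2z**4−44z**3+352z**2−1204z+1470 = (2z−14)(z**3−15z**2+71z−105) + (0)
The last nonzero remainder z**3−15z**2+71z−105 is already monic.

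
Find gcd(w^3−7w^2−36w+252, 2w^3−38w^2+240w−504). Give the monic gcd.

Apply the Euclidean algorithm:
  w^3−7w^2−36w+252 = (1/2)(2w^3−38w^2+240w−504) + (12w^2−156w+504)
  2w^3−38w^2+240w−504 = ((1/6)w−1)(12w^2−156w+504) + (0)
Last nonzero remainder: 12w^2−156w+504. Dividing through by 12 gives the monic gcd w^2−13w+42.

w^2−13w+42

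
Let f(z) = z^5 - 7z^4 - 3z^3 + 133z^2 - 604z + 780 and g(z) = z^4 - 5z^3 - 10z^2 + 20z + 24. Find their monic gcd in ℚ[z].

z^2 - 8z + 12

By polynomial division,
  z^5 - 7z^4 - 3z^3 + 133z^2 - 604z + 780 = (z - 2)(z^4 - 5z^3 - 10z^2 + 20z + 24) + (-3z^3 + 93z^2 - 588z + 828)
  z^4 - 5z^3 - 10z^2 + 20z + 24 = (-(1/3)z - 26/3)(-3z^3 + 93z^2 - 588z + 828) + (600z^2 - 4800z + 7200)
  -3z^3 + 93z^2 - 588z + 828 = (-(1/200)z + 23/200)(600z^2 - 4800z + 7200) + (0)
Last nonzero remainder: 600z^2 - 4800z + 7200. Dividing through by 600 gives the monic gcd z^2 - 8z + 12.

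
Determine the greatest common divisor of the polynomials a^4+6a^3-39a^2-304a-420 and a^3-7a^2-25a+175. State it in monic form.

Apply the Euclidean algorithm:
  a^4+6a^3-39a^2-304a-420 = (a+13)(a^3-7a^2-25a+175) + (77a^2-154a-2695)
  a^3-7a^2-25a+175 = ((1/77)a-5/77)(77a^2-154a-2695) + (0)
Last nonzero remainder: 77a^2-154a-2695. Dividing through by 77 gives the monic gcd a^2-2a-35.

a^2-2a-35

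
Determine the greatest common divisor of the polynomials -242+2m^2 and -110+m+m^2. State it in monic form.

Apply the Euclidean algorithm:
  2m^2-242 = (2)(m^2+m-110) + (-2m-22)
  m^2+m-110 = (-(1/2)m+5)(-2m-22) + (0)
Last nonzero remainder: -2m-22. Dividing through by -2 gives the monic gcd m+11.

11+m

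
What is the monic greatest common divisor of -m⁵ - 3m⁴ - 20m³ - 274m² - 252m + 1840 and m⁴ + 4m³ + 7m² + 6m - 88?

Euclidean algorithm in ℚ[m]:
  -m⁵ - 3m⁴ - 20m³ - 274m² - 252m + 1840 = (-m + 1)(m⁴ + 4m³ + 7m² + 6m - 88) + (-17m³ - 275m² - 346m + 1928)
  m⁴ + 4m³ + 7m² + 6m - 88 = (-(1/17)m + 207/289)(-17m³ - 275m² - 346m + 1928) + ((53066/289)m² + (106132/289)m - 424528/289)
  -17m³ - 275m² - 346m + 1928 = (-(4913/53066)m - 69649/53066)((53066/289)m² + (106132/289)m - 424528/289) + (0)
Last nonzero remainder: (53066/289)m² + (106132/289)m - 424528/289. Dividing through by 53066/289 gives the monic gcd m² + 2m - 8.

m² + 2m - 8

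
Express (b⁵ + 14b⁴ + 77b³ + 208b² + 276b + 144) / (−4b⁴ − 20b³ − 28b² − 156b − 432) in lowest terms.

Euclidean algorithm in ℚ[b]:
  b⁵ + 14b⁴ + 77b³ + 208b² + 276b + 144 = (−(1/4)b − 9/4)(−4b⁴ − 20b³ − 28b² − 156b − 432) + (25b³ + 106b² − 183b − 828)
  −4b⁴ − 20b³ − 28b² − 156b − 432 = (−(4/25)b − 76/625)(25b³ + 106b² − 183b − 828) + (−(27744/625)b² − (194208/625)b − 332928/625)
  25b³ + 106b² − 183b − 828 = (−(15625/27744)b + 14375/9248)(−(27744/625)b² − (194208/625)b − 332928/625) + (0)
Last nonzero remainder: −(27744/625)b² − (194208/625)b − 332928/625. Dividing through by −27744/625 gives the monic gcd b² + 7b + 12.
Cancel b² + 7b + 12 from numerator and denominator to get the reduced form.

(−b³ − 7b² − 16b − 12)/(4b² − 8b + 36)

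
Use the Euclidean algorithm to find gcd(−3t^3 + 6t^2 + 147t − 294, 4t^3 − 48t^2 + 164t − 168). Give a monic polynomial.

By polynomial division,
  −3t^3 + 6t^2 + 147t − 294 = (−3/4)(4t^3 − 48t^2 + 164t − 168) + (−30t^2 + 270t − 420)
  4t^3 − 48t^2 + 164t − 168 = (−(2/15)t + 2/5)(−30t^2 + 270t − 420) + (0)
Last nonzero remainder: −30t^2 + 270t − 420. Dividing through by −30 gives the monic gcd t^2 − 9t + 14.

t^2 − 9t + 14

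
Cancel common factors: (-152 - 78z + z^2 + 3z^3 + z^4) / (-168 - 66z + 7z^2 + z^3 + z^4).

(19 + 5z + z^2)/(21 + 3z + z^2)

By polynomial division,
  z^4 + 3z^3 + z^2 - 78z - 152 = (z^4 + z^3 + 7z^2 - 66z - 168) + (2z^3 - 6z^2 - 12z + 16)
  z^4 + z^3 + 7z^2 - 66z - 168 = ((1/2)z + 2)(2z^3 - 6z^2 - 12z + 16) + (25z^2 - 50z - 200)
  2z^3 - 6z^2 - 12z + 16 = ((2/25)z - 2/25)(25z^2 - 50z - 200) + (0)
Last nonzero remainder: 25z^2 - 50z - 200. Dividing through by 25 gives the monic gcd z^2 - 2z - 8.
Cancel z^2 - 2z - 8 from numerator and denominator to get the reduced form.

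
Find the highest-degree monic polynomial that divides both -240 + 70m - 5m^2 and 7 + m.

By polynomial division,
  -5m^2 + 70m - 240 = (-5m + 105)(m + 7) + (-975)
  m + 7 = (-(1/975)m - 7/975)(-975) + (0)
The last nonzero remainder is the constant -975, so the polynomials are coprime and gcd = 1.

1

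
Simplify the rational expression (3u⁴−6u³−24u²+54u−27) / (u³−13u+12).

(3u²+6u−9)/(u+4)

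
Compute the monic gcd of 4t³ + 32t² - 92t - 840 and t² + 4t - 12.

Repeated division with remainder:
  4t³ + 32t² - 92t - 840 = (4t + 16)(t² + 4t - 12) + (-108t - 648)
  t² + 4t - 12 = (-(1/108)t + 1/54)(-108t - 648) + (0)
Last nonzero remainder: -108t - 648. Dividing through by -108 gives the monic gcd t + 6.

t + 6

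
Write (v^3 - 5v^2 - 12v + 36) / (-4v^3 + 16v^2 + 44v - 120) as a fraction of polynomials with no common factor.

(-v + 6)/(4v - 20)

Apply the Euclidean algorithm:
  v^3 - 5v^2 - 12v + 36 = (-1/4)(-4v^3 + 16v^2 + 44v - 120) + (-v^2 - v + 6)
  -4v^3 + 16v^2 + 44v - 120 = (4v - 20)(-v^2 - v + 6) + (0)
Last nonzero remainder: -v^2 - v + 6. Dividing through by -1 gives the monic gcd v^2 + v - 6.
Cancel v^2 + v - 6 from numerator and denominator to get the reduced form.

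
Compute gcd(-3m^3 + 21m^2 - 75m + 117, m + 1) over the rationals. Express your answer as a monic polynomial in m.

1

By polynomial division,
  -3m^3 + 21m^2 - 75m + 117 = (-3m^2 + 24m - 99)(m + 1) + (216)
  m + 1 = ((1/216)m + 1/216)(216) + (0)
The last nonzero remainder is the constant 216, so the polynomials are coprime and gcd = 1.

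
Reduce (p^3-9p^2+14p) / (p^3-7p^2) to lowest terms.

(p-2)/(p)

Repeated division with remainder:
  p^3-9p^2+14p = (p^3-7p^2) + (-2p^2+14p)
  p^3-7p^2 = (-(1/2)p)(-2p^2+14p) + (0)
Last nonzero remainder: -2p^2+14p. Dividing through by -2 gives the monic gcd p^2-7p.
Cancel p^2-7p from numerator and denominator to get the reduced form.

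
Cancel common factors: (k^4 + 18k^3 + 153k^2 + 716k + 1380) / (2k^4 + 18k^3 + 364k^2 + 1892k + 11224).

(k^2 + 11k + 30)/(2k^2 + 4k + 244)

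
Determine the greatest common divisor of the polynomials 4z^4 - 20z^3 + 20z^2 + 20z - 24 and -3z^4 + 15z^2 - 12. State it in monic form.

By polynomial division,
  4z^4 - 20z^3 + 20z^2 + 20z - 24 = (-4/3)(-3z^4 + 15z^2 - 12) + (-20z^3 + 40z^2 + 20z - 40)
  -3z^4 + 15z^2 - 12 = ((3/20)z + 3/10)(-20z^3 + 40z^2 + 20z - 40) + (0)
Last nonzero remainder: -20z^3 + 40z^2 + 20z - 40. Dividing through by -20 gives the monic gcd z^3 - 2z^2 - z + 2.

z^3 - 2z^2 - z + 2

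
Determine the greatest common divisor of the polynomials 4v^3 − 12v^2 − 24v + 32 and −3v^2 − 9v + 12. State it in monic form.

v − 1

Euclidean algorithm in ℚ[v]:
  4v^3 − 12v^2 − 24v + 32 = (−(4/3)v + 8)(−3v^2 − 9v + 12) + (64v − 64)
  −3v^2 − 9v + 12 = (−(3/64)v − 3/16)(64v − 64) + (0)
Last nonzero remainder: 64v − 64. Dividing through by 64 gives the monic gcd v − 1.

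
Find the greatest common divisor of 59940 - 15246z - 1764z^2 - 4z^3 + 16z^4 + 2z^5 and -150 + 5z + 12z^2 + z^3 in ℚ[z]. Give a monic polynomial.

-30 + 7z + z^2

By polynomial division,
  2z^5 + 16z^4 - 4z^3 - 1764z^2 - 15246z + 59940 = (2z^2 - 8z + 82)(z^3 + 12z^2 + 5z - 150) + (-2408z^2 - 16856z + 72240)
  z^3 + 12z^2 + 5z - 150 = (-(1/2408)z - 5/2408)(-2408z^2 - 16856z + 72240) + (0)
Last nonzero remainder: -2408z^2 - 16856z + 72240. Dividing through by -2408 gives the monic gcd z^2 + 7z - 30.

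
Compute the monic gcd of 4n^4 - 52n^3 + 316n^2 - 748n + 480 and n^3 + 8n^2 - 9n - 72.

Apply the Euclidean algorithm:
  4n^4 - 52n^3 + 316n^2 - 748n + 480 = (4n - 84)(n^3 + 8n^2 - 9n - 72) + (1024n^2 - 1216n - 5568)
  n^3 + 8n^2 - 9n - 72 = ((1/1024)n + 147/16384)(1024n^2 - 1216n - 5568) + ((1881/256)n - 5643/256)
  1024n^2 - 1216n - 5568 = ((262144/1881)n + 475136/1881)((1881/256)n - 5643/256) + (0)
Last nonzero remainder: (1881/256)n - 5643/256. Dividing through by 1881/256 gives the monic gcd n - 3.

n - 3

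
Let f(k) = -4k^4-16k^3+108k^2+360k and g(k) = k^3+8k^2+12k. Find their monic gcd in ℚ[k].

Euclidean algorithm in ℚ[k]:
  -4k^4-16k^3+108k^2+360k = (-4k+16)(k^3+8k^2+12k) + (28k^2+168k)
  k^3+8k^2+12k = ((1/28)k+1/14)(28k^2+168k) + (0)
Last nonzero remainder: 28k^2+168k. Dividing through by 28 gives the monic gcd k^2+6k.

k^2+6k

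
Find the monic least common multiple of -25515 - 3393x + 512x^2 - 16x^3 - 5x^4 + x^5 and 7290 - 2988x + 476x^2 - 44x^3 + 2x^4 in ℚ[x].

Repeated division with remainder:
  x^5 - 5x^4 - 16x^3 + 512x^2 - 3393x - 25515 = ((1/2)x + 17/2)(2x^4 - 44x^3 + 476x^2 - 2988x + 7290) + (120x^3 - 2040x^2 + 18360x - 87480)
  2x^4 - 44x^3 + 476x^2 - 2988x + 7290 = ((1/60)x - 1/12)(120x^3 - 2040x^2 + 18360x - 87480) + (0)
Last nonzero remainder: 120x^3 - 2040x^2 + 18360x - 87480. Dividing through by 120 gives the monic gcd x^3 - 17x^2 + 153x - 729.
Then lcm(f, g) = f·g / gcd(f, g); expanding and making the result monic gives the answer.

127575 - 8550x - 5953x^2 + 592x^3 + 9x^4 - 10x^5 + x^6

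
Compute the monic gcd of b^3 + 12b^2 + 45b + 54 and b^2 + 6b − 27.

Apply the Euclidean algorithm:
  b^3 + 12b^2 + 45b + 54 = (b + 6)(b^2 + 6b − 27) + (36b + 216)
  b^2 + 6b − 27 = ((1/36)b)(36b + 216) + (−27)
  36b + 216 = (−(4/3)b − 8)(−27) + (0)
The last nonzero remainder is the constant −27, so the polynomials are coprime and gcd = 1.

1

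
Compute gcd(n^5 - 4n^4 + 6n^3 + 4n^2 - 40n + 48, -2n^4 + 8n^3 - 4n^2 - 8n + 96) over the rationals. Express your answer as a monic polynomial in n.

By polynomial division,
  n^5 - 4n^4 + 6n^3 + 4n^2 - 40n + 48 = (-(1/2)n)(-2n^4 + 8n^3 - 4n^2 - 8n + 96) + (4n^3 + 8n + 48)
  -2n^4 + 8n^3 - 4n^2 - 8n + 96 = (-(1/2)n + 2)(4n^3 + 8n + 48) + (0)
Last nonzero remainder: 4n^3 + 8n + 48. Dividing through by 4 gives the monic gcd n^3 + 2n + 12.

n^3 + 2n + 12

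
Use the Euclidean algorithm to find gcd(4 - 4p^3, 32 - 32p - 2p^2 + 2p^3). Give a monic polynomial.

Repeated division with remainder:
  -4p^3 + 4 = (-2)(2p^3 - 2p^2 - 32p + 32) + (-4p^2 - 64p + 68)
  2p^3 - 2p^2 - 32p + 32 = (-(1/2)p + 17/2)(-4p^2 - 64p + 68) + (546p - 546)
  -4p^2 - 64p + 68 = (-(2/273)p - 34/273)(546p - 546) + (0)
Last nonzero remainder: 546p - 546. Dividing through by 546 gives the monic gcd p - 1.

-1 + p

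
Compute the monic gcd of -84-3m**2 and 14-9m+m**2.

Euclidean algorithm in ℚ[m]:
  -3m**2-84 = (-3)(m**2-9m+14) + (-27m-42)
  m**2-9m+14 = (-(1/27)m+95/243)(-27m-42) + (2464/81)
  -27m-42 = (-(2187/2464)m-243/176)(2464/81) + (0)
The last nonzero remainder is the constant 2464/81, so the polynomials are coprime and gcd = 1.

1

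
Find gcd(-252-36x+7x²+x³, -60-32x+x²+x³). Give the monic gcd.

-6+x

Apply the Euclidean algorithm:
  x³+7x²-36x-252 = (x³+x²-32x-60) + (6x²-4x-192)
  x³+x²-32x-60 = ((1/6)x+5/18)(6x²-4x-192) + ((10/9)x-20/3)
  6x²-4x-192 = ((27/5)x+144/5)((10/9)x-20/3) + (0)
Last nonzero remainder: (10/9)x-20/3. Dividing through by 10/9 gives the monic gcd x-6.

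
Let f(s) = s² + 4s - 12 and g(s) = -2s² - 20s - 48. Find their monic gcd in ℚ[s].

Apply the Euclidean algorithm:
  s² + 4s - 12 = (-1/2)(-2s² - 20s - 48) + (-6s - 36)
  -2s² - 20s - 48 = ((1/3)s + 4/3)(-6s - 36) + (0)
Last nonzero remainder: -6s - 36. Dividing through by -6 gives the monic gcd s + 6.

s + 6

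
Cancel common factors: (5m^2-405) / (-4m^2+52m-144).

(-5m-45)/(4m-16)

Euclidean algorithm in ℚ[m]:
  5m^2-405 = (-5/4)(-4m^2+52m-144) + (65m-585)
  -4m^2+52m-144 = (-(4/65)m+16/65)(65m-585) + (0)
Last nonzero remainder: 65m-585. Dividing through by 65 gives the monic gcd m-9.
Cancel m-9 from numerator and denominator to get the reduced form.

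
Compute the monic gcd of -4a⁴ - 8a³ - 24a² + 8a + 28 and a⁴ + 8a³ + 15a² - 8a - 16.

a² - 1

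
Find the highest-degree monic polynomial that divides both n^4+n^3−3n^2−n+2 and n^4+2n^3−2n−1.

Repeated division with remainder:
  n^4+n^3−3n^2−n+2 = (n^4+2n^3−2n−1) + (−n^3−3n^2+n+3)
  n^4+2n^3−2n−1 = (−n+1)(−n^3−3n^2+n+3) + (4n^2−4)
  −n^3−3n^2+n+3 = (−(1/4)n−3/4)(4n^2−4) + (0)
Last nonzero remainder: 4n^2−4. Dividing through by 4 gives the monic gcd n^2−1.

n^2−1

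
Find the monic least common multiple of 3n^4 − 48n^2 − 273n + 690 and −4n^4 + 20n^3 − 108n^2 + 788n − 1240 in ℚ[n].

Repeated division with remainder:
  3n^4 − 48n^2 − 273n + 690 = (−3/4)(−4n^4 + 20n^3 − 108n^2 + 788n − 1240) + (15n^3 − 129n^2 + 318n − 240)
  −4n^4 + 20n^3 − 108n^2 + 788n − 1240 = (−(4/15)n − 24/25)(15n^3 − 129n^2 + 318n − 240) + (−(3676/25)n^2 + (25732/25)n − 7352/5)
  15n^3 − 129n^2 + 318n − 240 = (−(375/3676)n + 150/919)(−(3676/25)n^2 + (25732/25)n − 7352/5) + (0)
Last nonzero remainder: −(3676/25)n^2 + (25732/25)n − 7352/5. Dividing through by −3676/25 gives the monic gcd n^2 − 7n + 10.
Then lcm(f, g) = f·g / gcd(f, g); expanding and making the result monic gives the answer.

n^6 + 2n^5 + 15n^4 − 123n^3 − 448n^2 − 2361n + 7130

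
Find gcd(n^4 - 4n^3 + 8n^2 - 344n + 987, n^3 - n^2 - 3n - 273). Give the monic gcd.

Repeated division with remainder:
  n^4 - 4n^3 + 8n^2 - 344n + 987 = (n - 3)(n^3 - n^2 - 3n - 273) + (8n^2 - 80n + 168)
  n^3 - n^2 - 3n - 273 = ((1/8)n + 9/8)(8n^2 - 80n + 168) + (66n - 462)
  8n^2 - 80n + 168 = ((4/33)n - 4/11)(66n - 462) + (0)
Last nonzero remainder: 66n - 462. Dividing through by 66 gives the monic gcd n - 7.

n - 7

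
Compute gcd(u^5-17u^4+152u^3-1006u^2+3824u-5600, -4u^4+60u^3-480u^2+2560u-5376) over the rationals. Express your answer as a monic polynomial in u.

Euclidean algorithm in ℚ[u]:
  u^5-17u^4+152u^3-1006u^2+3824u-5600 = (-(1/4)u+1/2)(-4u^4+60u^3-480u^2+2560u-5376) + (2u^3-126u^2+1200u-2912)
  -4u^4+60u^3-480u^2+2560u-5376 = (-2u-96)(2u^3-126u^2+1200u-2912) + (-10176u^2+111936u-284928)
  2u^3-126u^2+1200u-2912 = (-(1/5088)u+13/1272)(-10176u^2+111936u-284928) + (0)
Last nonzero remainder: -10176u^2+111936u-284928. Dividing through by -10176 gives the monic gcd u^2-11u+28.

u^2-11u+28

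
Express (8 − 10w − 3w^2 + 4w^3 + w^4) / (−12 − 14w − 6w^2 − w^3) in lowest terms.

By polynomial division,
  w^4 + 4w^3 − 3w^2 − 10w + 8 = (−w + 2)(−w^3 − 6w^2 − 14w − 12) + (−5w^2 + 6w + 32)
  −w^3 − 6w^2 − 14w − 12 = ((1/5)w + 36/25)(−5w^2 + 6w + 32) + (−(726/25)w − 1452/25)
  −5w^2 + 6w + 32 = ((125/726)w − 200/363)(−(726/25)w − 1452/25) + (0)
Last nonzero remainder: −(726/25)w − 1452/25. Dividing through by −726/25 gives the monic gcd w + 2.
Cancel w + 2 from numerator and denominator to get the reduced form.

(−4 + 7w − 2w^2 − w^3)/(6 + 4w + w^2)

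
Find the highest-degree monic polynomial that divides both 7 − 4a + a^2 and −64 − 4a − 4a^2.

By polynomial division,
  a^2 − 4a + 7 = (−1/4)(−4a^2 − 4a − 64) + (−5a − 9)
  −4a^2 − 4a − 64 = ((4/5)a − 16/25)(−5a − 9) + (−1744/25)
  −5a − 9 = ((125/1744)a + 225/1744)(−1744/25) + (0)
The last nonzero remainder is the constant −1744/25, so the polynomials are coprime and gcd = 1.

1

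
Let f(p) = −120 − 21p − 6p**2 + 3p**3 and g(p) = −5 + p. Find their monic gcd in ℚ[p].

Repeated division with remainder:
  3p**3 − 6p**2 − 21p − 120 = (3p**2 + 9p + 24)(p − 5) + (0)
The last nonzero remainder p − 5 is already monic.

−5 + p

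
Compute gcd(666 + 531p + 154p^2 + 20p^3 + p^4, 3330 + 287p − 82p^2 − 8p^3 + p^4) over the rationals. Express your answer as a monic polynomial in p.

Repeated division with remainder:
  p^4 + 20p^3 + 154p^2 + 531p + 666 = (p^4 − 8p^3 − 82p^2 + 287p + 3330) + (28p^3 + 236p^2 + 244p − 2664)
  p^4 − 8p^3 − 82p^2 + 287p + 3330 = ((1/28)p − 115/196)(28p^3 + 236p^2 + 244p − 2664) + ((2340/49)p^2 + (25740/49)p + 86580/49)
  28p^3 + 236p^2 + 244p − 2664 = ((343/585)p − 98/65)((2340/49)p^2 + (25740/49)p + 86580/49) + (0)
Last nonzero remainder: (2340/49)p^2 + (25740/49)p + 86580/49. Dividing through by 2340/49 gives the monic gcd p^2 + 11p + 37.

37 + 11p + p^2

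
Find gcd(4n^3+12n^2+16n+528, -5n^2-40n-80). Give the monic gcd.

1

By polynomial division,
  4n^3+12n^2+16n+528 = (-(4/5)n+4)(-5n^2-40n-80) + (112n+848)
  -5n^2-40n-80 = (-(5/112)n-15/784)(112n+848) + (-3125/49)
  112n+848 = (-(5488/3125)n-41552/3125)(-3125/49) + (0)
The last nonzero remainder is the constant -3125/49, so the polynomials are coprime and gcd = 1.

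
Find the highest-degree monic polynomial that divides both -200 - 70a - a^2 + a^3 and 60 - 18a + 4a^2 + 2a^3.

5 + a

Repeated division with remainder:
  a^3 - a^2 - 70a - 200 = (1/2)(2a^3 + 4a^2 - 18a + 60) + (-3a^2 - 61a - 230)
  2a^3 + 4a^2 - 18a + 60 = (-(2/3)a + 110/9)(-3a^2 - 61a - 230) + ((5168/9)a + 25840/9)
  -3a^2 - 61a - 230 = (-(27/5168)a - 207/2584)((5168/9)a + 25840/9) + (0)
Last nonzero remainder: (5168/9)a + 25840/9. Dividing through by 5168/9 gives the monic gcd a + 5.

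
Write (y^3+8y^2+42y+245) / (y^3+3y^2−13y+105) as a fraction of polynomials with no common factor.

(y^2+y+35)/(y^2−4y+15)

By polynomial division,
  y^3+8y^2+42y+245 = (y^3+3y^2−13y+105) + (5y^2+55y+140)
  y^3+3y^2−13y+105 = ((1/5)y−8/5)(5y^2+55y+140) + (47y+329)
  5y^2+55y+140 = ((5/47)y+20/47)(47y+329) + (0)
Last nonzero remainder: 47y+329. Dividing through by 47 gives the monic gcd y+7.
Cancel y+7 from numerator and denominator to get the reduced form.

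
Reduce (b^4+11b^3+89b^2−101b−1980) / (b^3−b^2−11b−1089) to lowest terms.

Euclidean algorithm in ℚ[b]:
  b^4+11b^3+89b^2−101b−1980 = (b+12)(b^3−b^2−11b−1089) + (112b^2+1120b+11088)
  b^3−b^2−11b−1089 = ((1/112)b−11/112)(112b^2+1120b+11088) + (0)
Last nonzero remainder: 112b^2+1120b+11088. Dividing through by 112 gives the monic gcd b^2+10b+99.
Cancel b^2+10b+99 from numerator and denominator to get the reduced form.

(b^2+b−20)/(b−11)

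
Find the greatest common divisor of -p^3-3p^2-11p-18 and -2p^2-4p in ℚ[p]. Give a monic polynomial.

p+2

Repeated division with remainder:
  -p^3-3p^2-11p-18 = ((1/2)p+1/2)(-2p^2-4p) + (-9p-18)
  -2p^2-4p = ((2/9)p)(-9p-18) + (0)
Last nonzero remainder: -9p-18. Dividing through by -9 gives the monic gcd p+2.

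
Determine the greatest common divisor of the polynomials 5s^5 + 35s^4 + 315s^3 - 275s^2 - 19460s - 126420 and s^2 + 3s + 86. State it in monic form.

s^2 + 3s + 86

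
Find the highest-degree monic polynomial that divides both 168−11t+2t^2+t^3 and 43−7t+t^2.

1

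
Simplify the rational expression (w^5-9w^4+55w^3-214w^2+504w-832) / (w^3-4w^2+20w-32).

By polynomial division,
  w^5-9w^4+55w^3-214w^2+504w-832 = (w^2-5w+15)(w^3-4w^2+20w-32) + (-22w^2+44w-352)
  w^3-4w^2+20w-32 = (-(1/22)w+1/11)(-22w^2+44w-352) + (0)
Last nonzero remainder: -22w^2+44w-352. Dividing through by -22 gives the monic gcd w^2-2w+16.
Cancel w^2-2w+16 from numerator and denominator to get the reduced form.

(w^3-7w^2+25w-52)/(w-2)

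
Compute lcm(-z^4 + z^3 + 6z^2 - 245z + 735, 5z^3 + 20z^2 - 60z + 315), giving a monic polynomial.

z^6 - 4z^5 + 6z^4 + 254z^3 - 1524z^2 + 4410z - 6615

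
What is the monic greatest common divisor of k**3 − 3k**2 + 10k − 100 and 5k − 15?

By polynomial division,
  k**3 − 3k**2 + 10k − 100 = ((1/5)k**2 + 2)(5k − 15) + (−70)
  5k − 15 = (−(1/14)k + 3/14)(−70) + (0)
The last nonzero remainder is the constant −70, so the polynomials are coprime and gcd = 1.

1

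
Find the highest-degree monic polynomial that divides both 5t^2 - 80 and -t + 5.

1

Euclidean algorithm in ℚ[t]:
  5t^2 - 80 = (-5t - 25)(-t + 5) + (45)
  -t + 5 = (-(1/45)t + 1/9)(45) + (0)
The last nonzero remainder is the constant 45, so the polynomials are coprime and gcd = 1.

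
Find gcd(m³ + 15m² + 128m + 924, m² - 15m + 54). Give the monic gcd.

Euclidean algorithm in ℚ[m]:
  m³ + 15m² + 128m + 924 = (m + 30)(m² - 15m + 54) + (524m - 696)
  m² - 15m + 54 = ((1/524)m - 1791/68644)(524m - 696) + (615060/17161)
  524m - 696 = ((2248091/153765)m - 995338/51255)(615060/17161) + (0)
The last nonzero remainder is the constant 615060/17161, so the polynomials are coprime and gcd = 1.

1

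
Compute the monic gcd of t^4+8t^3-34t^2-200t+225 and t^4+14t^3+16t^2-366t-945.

By polynomial division,
  t^4+8t^3-34t^2-200t+225 = (t^4+14t^3+16t^2-366t-945) + (-6t^3-50t^2+166t+1170)
  t^4+14t^3+16t^2-366t-945 = (-(1/6)t-17/18)(-6t^3-50t^2+166t+1170) + (-(32/9)t^2-(128/9)t+160)
  -6t^3-50t^2+166t+1170 = ((27/16)t+117/16)(-(32/9)t^2-(128/9)t+160) + (0)
Last nonzero remainder: -(32/9)t^2-(128/9)t+160. Dividing through by -32/9 gives the monic gcd t^2+4t-45.

t^2+4t-45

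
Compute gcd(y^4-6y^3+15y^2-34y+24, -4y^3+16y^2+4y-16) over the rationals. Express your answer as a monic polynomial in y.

y^2-5y+4

By polynomial division,
  y^4-6y^3+15y^2-34y+24 = (-(1/4)y+1/2)(-4y^3+16y^2+4y-16) + (8y^2-40y+32)
  -4y^3+16y^2+4y-16 = (-(1/2)y-1/2)(8y^2-40y+32) + (0)
Last nonzero remainder: 8y^2-40y+32. Dividing through by 8 gives the monic gcd y^2-5y+4.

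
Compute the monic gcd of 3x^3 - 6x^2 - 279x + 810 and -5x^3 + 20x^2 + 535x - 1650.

By polynomial division,
  3x^3 - 6x^2 - 279x + 810 = (-3/5)(-5x^3 + 20x^2 + 535x - 1650) + (6x^2 + 42x - 180)
  -5x^3 + 20x^2 + 535x - 1650 = (-(5/6)x + 55/6)(6x^2 + 42x - 180) + (0)
Last nonzero remainder: 6x^2 + 42x - 180. Dividing through by 6 gives the monic gcd x^2 + 7x - 30.

x^2 + 7x - 30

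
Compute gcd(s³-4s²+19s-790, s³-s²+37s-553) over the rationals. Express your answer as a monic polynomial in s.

Apply the Euclidean algorithm:
  s³-4s²+19s-790 = (s³-s²+37s-553) + (-3s²-18s-237)
  s³-s²+37s-553 = (-(1/3)s+7/3)(-3s²-18s-237) + (0)
Last nonzero remainder: -3s²-18s-237. Dividing through by -3 gives the monic gcd s²+6s+79.

s²+6s+79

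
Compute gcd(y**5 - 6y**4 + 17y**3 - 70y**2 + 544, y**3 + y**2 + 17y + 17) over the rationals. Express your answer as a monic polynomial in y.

By polynomial division,
  y**5 - 6y**4 + 17y**3 - 70y**2 + 544 = (y**2 - 7y + 7)(y**3 + y**2 + 17y + 17) + (25y**2 + 425)
  y**3 + y**2 + 17y + 17 = ((1/25)y + 1/25)(25y**2 + 425) + (0)
Last nonzero remainder: 25y**2 + 425. Dividing through by 25 gives the monic gcd y**2 + 17.

y**2 + 17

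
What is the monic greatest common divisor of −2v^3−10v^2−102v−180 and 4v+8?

Euclidean algorithm in ℚ[v]:
  −2v^3−10v^2−102v−180 = (−(1/2)v^2−(3/2)v−45/2)(4v+8) + (0)
Last nonzero remainder: 4v+8. Dividing through by 4 gives the monic gcd v+2.

v+2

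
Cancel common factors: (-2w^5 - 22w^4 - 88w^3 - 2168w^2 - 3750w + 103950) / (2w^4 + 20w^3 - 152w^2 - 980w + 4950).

Euclidean algorithm in ℚ[w]:
  -2w^5 - 22w^4 - 88w^3 - 2168w^2 - 3750w + 103950 = (-w - 1)(2w^4 + 20w^3 - 152w^2 - 980w + 4950) + (-220w^3 - 3300w^2 + 220w + 108900)
  2w^4 + 20w^3 - 152w^2 - 980w + 4950 = (-(1/110)w + 1/22)(-220w^3 - 3300w^2 + 220w + 108900) + (0)
Last nonzero remainder: -220w^3 - 3300w^2 + 220w + 108900. Dividing through by -220 gives the monic gcd w^3 + 15w^2 - w - 495.
Cancel w^3 + 15w^2 - w - 495 from numerator and denominator to get the reduced form.

(-w^2 + 4w - 105)/(w - 5)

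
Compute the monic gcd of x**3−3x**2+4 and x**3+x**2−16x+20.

x**2−4x+4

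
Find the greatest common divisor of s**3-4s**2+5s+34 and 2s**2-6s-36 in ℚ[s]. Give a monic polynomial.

1

Repeated division with remainder:
  s**3-4s**2+5s+34 = ((1/2)s-1/2)(2s**2-6s-36) + (20s+16)
  2s**2-6s-36 = ((1/10)s-19/50)(20s+16) + (-748/25)
  20s+16 = (-(125/187)s-100/187)(-748/25) + (0)
The last nonzero remainder is the constant -748/25, so the polynomials are coprime and gcd = 1.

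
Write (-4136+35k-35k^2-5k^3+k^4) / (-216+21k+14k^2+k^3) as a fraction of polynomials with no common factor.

Apply the Euclidean algorithm:
  k^4-5k^3-35k^2+35k-4136 = (k-19)(k^3+14k^2+21k-216) + (210k^2+650k-8240)
  k^3+14k^2+21k-216 = ((1/210)k+229/4410)(210k^2+650k-8240) + ((11680/441)k+93440/441)
  210k^2+650k-8240 = ((9261/1168)k-45423/1168)((11680/441)k+93440/441) + (0)
Last nonzero remainder: (11680/441)k+93440/441. Dividing through by 11680/441 gives the monic gcd k+8.
Cancel k+8 from numerator and denominator to get the reduced form.

(-517+69k-13k^2+k^3)/(-27+6k+k^2)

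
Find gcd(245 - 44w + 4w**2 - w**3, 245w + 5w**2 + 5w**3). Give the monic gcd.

Apply the Euclidean algorithm:
  -w**3 + 4w**2 - 44w + 245 = (-1/5)(5w**3 + 5w**2 + 245w) + (5w**2 + 5w + 245)
  5w**3 + 5w**2 + 245w = (w)(5w**2 + 5w + 245) + (0)
Last nonzero remainder: 5w**2 + 5w + 245. Dividing through by 5 gives the monic gcd w**2 + w + 49.

49 + w + w**2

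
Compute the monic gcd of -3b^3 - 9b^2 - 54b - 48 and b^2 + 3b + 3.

1

Apply the Euclidean algorithm:
  -3b^3 - 9b^2 - 54b - 48 = (-3b)(b^2 + 3b + 3) + (-45b - 48)
  b^2 + 3b + 3 = (-(1/45)b - 29/675)(-45b - 48) + (211/225)
  -45b - 48 = (-(10125/211)b - 10800/211)(211/225) + (0)
The last nonzero remainder is the constant 211/225, so the polynomials are coprime and gcd = 1.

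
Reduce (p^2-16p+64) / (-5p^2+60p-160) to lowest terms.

(-p+8)/(5p-20)

Apply the Euclidean algorithm:
  p^2-16p+64 = (-1/5)(-5p^2+60p-160) + (-4p+32)
  -5p^2+60p-160 = ((5/4)p-5)(-4p+32) + (0)
Last nonzero remainder: -4p+32. Dividing through by -4 gives the monic gcd p-8.
Cancel p-8 from numerator and denominator to get the reduced form.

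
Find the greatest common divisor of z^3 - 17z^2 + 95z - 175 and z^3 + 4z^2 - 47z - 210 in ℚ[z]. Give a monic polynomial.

z - 7

Euclidean algorithm in ℚ[z]:
  z^3 - 17z^2 + 95z - 175 = (z^3 + 4z^2 - 47z - 210) + (-21z^2 + 142z + 35)
  z^3 + 4z^2 - 47z - 210 = (-(1/21)z - 226/441)(-21z^2 + 142z + 35) + ((12100/441)z - 12100/63)
  -21z^2 + 142z + 35 = (-(9261/12100)z - 441/2420)((12100/441)z - 12100/63) + (0)
Last nonzero remainder: (12100/441)z - 12100/63. Dividing through by 12100/441 gives the monic gcd z - 7.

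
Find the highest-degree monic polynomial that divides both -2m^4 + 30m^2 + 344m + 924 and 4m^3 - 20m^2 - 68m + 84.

By polynomial division,
  -2m^4 + 30m^2 + 344m + 924 = (-(1/2)m - 5/2)(4m^3 - 20m^2 - 68m + 84) + (-54m^2 + 216m + 1134)
  4m^3 - 20m^2 - 68m + 84 = (-(2/27)m + 2/27)(-54m^2 + 216m + 1134) + (0)
Last nonzero remainder: -54m^2 + 216m + 1134. Dividing through by -54 gives the monic gcd m^2 - 4m - 21.

m^2 - 4m - 21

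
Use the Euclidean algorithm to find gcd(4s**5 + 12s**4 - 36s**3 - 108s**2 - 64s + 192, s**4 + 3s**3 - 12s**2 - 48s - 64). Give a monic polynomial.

s**3 + 7s**2 + 16s + 16

Apply the Euclidean algorithm:
  4s**5 + 12s**4 - 36s**3 - 108s**2 - 64s + 192 = (4s)(s**4 + 3s**3 - 12s**2 - 48s - 64) + (12s**3 + 84s**2 + 192s + 192)
  s**4 + 3s**3 - 12s**2 - 48s - 64 = ((1/12)s - 1/3)(12s**3 + 84s**2 + 192s + 192) + (0)
Last nonzero remainder: 12s**3 + 84s**2 + 192s + 192. Dividing through by 12 gives the monic gcd s**3 + 7s**2 + 16s + 16.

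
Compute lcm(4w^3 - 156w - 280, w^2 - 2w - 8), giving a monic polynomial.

Repeated division with remainder:
  4w^3 - 156w - 280 = (4w + 8)(w^2 - 2w - 8) + (-108w - 216)
  w^2 - 2w - 8 = (-(1/108)w + 1/27)(-108w - 216) + (0)
Last nonzero remainder: -108w - 216. Dividing through by -108 gives the monic gcd w + 2.
Then lcm(f, g) = f·g / gcd(f, g); expanding and making the result monic gives the answer.

w^4 - 4w^3 - 39w^2 + 86w + 280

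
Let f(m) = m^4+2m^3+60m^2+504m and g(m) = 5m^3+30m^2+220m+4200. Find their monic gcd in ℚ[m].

m^2-4m+84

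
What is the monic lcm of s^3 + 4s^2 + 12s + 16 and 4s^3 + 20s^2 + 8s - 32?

s^5 + 7s^4 + 20s^3 + 36s^2 - 64

By polynomial division,
  s^3 + 4s^2 + 12s + 16 = (1/4)(4s^3 + 20s^2 + 8s - 32) + (-s^2 + 10s + 24)
  4s^3 + 20s^2 + 8s - 32 = (-4s - 60)(-s^2 + 10s + 24) + (704s + 1408)
  -s^2 + 10s + 24 = (-(1/704)s + 3/176)(704s + 1408) + (0)
Last nonzero remainder: 704s + 1408. Dividing through by 704 gives the monic gcd s + 2.
Then lcm(f, g) = f·g / gcd(f, g); expanding and making the result monic gives the answer.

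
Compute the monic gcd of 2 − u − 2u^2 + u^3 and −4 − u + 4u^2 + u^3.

By polynomial division,
  u^3 − 2u^2 − u + 2 = (u^3 + 4u^2 − u − 4) + (−6u^2 + 6)
  u^3 + 4u^2 − u − 4 = (−(1/6)u − 2/3)(−6u^2 + 6) + (0)
Last nonzero remainder: −6u^2 + 6. Dividing through by −6 gives the monic gcd u^2 − 1.

−1 + u^2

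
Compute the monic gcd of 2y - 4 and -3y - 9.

Euclidean algorithm in ℚ[y]:
  2y - 4 = (-2/3)(-3y - 9) + (-10)
  -3y - 9 = ((3/10)y + 9/10)(-10) + (0)
The last nonzero remainder is the constant -10, so the polynomials are coprime and gcd = 1.

1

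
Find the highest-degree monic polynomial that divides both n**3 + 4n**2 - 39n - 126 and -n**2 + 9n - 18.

n - 6

Apply the Euclidean algorithm:
  n**3 + 4n**2 - 39n - 126 = (-n - 13)(-n**2 + 9n - 18) + (60n - 360)
  -n**2 + 9n - 18 = (-(1/60)n + 1/20)(60n - 360) + (0)
Last nonzero remainder: 60n - 360. Dividing through by 60 gives the monic gcd n - 6.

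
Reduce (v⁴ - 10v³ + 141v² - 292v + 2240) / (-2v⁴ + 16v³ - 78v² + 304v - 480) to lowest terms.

Repeated division with remainder:
  v⁴ - 10v³ + 141v² - 292v + 2240 = (-1/2)(-2v⁴ + 16v³ - 78v² + 304v - 480) + (-2v³ + 102v² - 140v + 2000)
  -2v⁴ + 16v³ - 78v² + 304v - 480 = (v + 43)(-2v³ + 102v² - 140v + 2000) + (-4324v² + 4324v - 86480)
  -2v³ + 102v² - 140v + 2000 = ((1/2162)v - 25/1081)(-4324v² + 4324v - 86480) + (0)
Last nonzero remainder: -4324v² + 4324v - 86480. Dividing through by -4324 gives the monic gcd v² - v + 20.
Cancel v² - v + 20 from numerator and denominator to get the reduced form.

(-v² + 9v - 112)/(2v² - 14v + 24)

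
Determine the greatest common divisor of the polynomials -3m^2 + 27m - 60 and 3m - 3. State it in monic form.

Euclidean algorithm in ℚ[m]:
  -3m^2 + 27m - 60 = (-m + 8)(3m - 3) + (-36)
  3m - 3 = (-(1/12)m + 1/12)(-36) + (0)
The last nonzero remainder is the constant -36, so the polynomials are coprime and gcd = 1.

1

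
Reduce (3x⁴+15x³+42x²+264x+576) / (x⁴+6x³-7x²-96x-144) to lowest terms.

(3x²-6x+48)/(x²-x-12)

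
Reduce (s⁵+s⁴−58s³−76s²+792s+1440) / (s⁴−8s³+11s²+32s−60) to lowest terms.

(s³+4s²−36s−144)/(s²−5s+6)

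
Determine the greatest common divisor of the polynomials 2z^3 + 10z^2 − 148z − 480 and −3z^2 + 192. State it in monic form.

z − 8

Repeated division with remainder:
  2z^3 + 10z^2 − 148z − 480 = (−(2/3)z − 10/3)(−3z^2 + 192) + (−20z + 160)
  −3z^2 + 192 = ((3/20)z + 6/5)(−20z + 160) + (0)
Last nonzero remainder: −20z + 160. Dividing through by −20 gives the monic gcd z − 8.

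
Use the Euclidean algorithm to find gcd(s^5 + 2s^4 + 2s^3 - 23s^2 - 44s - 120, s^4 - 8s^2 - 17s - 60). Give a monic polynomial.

s^2 + s + 5

Apply the Euclidean algorithm:
  s^5 + 2s^4 + 2s^3 - 23s^2 - 44s - 120 = (s + 2)(s^4 - 8s^2 - 17s - 60) + (10s^3 + 10s^2 + 50s)
  s^4 - 8s^2 - 17s - 60 = ((1/10)s - 1/10)(10s^3 + 10s^2 + 50s) + (-12s^2 - 12s - 60)
  10s^3 + 10s^2 + 50s = (-(5/6)s)(-12s^2 - 12s - 60) + (0)
Last nonzero remainder: -12s^2 - 12s - 60. Dividing through by -12 gives the monic gcd s^2 + s + 5.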